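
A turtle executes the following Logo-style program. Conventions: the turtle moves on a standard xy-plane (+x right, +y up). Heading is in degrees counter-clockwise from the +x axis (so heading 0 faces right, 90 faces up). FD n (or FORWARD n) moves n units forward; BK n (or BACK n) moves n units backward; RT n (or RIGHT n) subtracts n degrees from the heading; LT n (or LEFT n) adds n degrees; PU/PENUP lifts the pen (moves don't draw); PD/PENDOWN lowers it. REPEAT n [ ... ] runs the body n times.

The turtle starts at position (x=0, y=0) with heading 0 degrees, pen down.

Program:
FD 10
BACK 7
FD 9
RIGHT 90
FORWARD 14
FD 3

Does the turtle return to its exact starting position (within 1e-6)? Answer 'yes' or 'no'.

Answer: no

Derivation:
Executing turtle program step by step:
Start: pos=(0,0), heading=0, pen down
FD 10: (0,0) -> (10,0) [heading=0, draw]
BK 7: (10,0) -> (3,0) [heading=0, draw]
FD 9: (3,0) -> (12,0) [heading=0, draw]
RT 90: heading 0 -> 270
FD 14: (12,0) -> (12,-14) [heading=270, draw]
FD 3: (12,-14) -> (12,-17) [heading=270, draw]
Final: pos=(12,-17), heading=270, 5 segment(s) drawn

Start position: (0, 0)
Final position: (12, -17)
Distance = 20.809; >= 1e-6 -> NOT closed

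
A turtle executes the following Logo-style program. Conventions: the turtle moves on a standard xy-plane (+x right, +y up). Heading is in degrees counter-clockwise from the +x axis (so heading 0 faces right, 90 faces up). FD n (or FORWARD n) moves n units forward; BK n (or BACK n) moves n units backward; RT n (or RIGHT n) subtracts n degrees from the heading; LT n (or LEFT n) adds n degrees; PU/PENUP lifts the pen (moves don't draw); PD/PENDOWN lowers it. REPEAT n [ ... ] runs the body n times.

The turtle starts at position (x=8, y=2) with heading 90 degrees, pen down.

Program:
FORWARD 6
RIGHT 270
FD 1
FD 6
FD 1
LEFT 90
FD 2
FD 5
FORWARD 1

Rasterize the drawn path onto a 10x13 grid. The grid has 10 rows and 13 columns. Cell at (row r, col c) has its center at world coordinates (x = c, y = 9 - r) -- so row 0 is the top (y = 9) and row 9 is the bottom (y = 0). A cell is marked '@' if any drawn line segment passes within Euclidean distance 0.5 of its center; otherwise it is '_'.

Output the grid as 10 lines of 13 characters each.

Answer: _____________
@@@@@@@@@____
@_______@____
@_______@____
@_______@____
@_______@____
@_______@____
@_______@____
@____________
@____________

Derivation:
Segment 0: (8,2) -> (8,8)
Segment 1: (8,8) -> (7,8)
Segment 2: (7,8) -> (1,8)
Segment 3: (1,8) -> (0,8)
Segment 4: (0,8) -> (0,6)
Segment 5: (0,6) -> (0,1)
Segment 6: (0,1) -> (0,-0)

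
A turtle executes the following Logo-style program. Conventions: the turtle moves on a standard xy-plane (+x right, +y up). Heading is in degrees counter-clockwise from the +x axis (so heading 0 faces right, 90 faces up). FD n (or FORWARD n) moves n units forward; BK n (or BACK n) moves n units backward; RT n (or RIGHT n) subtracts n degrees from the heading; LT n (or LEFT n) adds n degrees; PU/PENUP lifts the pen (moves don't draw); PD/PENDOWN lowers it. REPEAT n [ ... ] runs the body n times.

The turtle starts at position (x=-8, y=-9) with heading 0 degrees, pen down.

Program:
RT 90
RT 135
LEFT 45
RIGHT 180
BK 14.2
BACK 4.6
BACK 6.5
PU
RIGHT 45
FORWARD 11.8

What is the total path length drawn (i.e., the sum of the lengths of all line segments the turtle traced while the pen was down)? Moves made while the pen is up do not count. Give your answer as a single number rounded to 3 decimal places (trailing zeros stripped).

Executing turtle program step by step:
Start: pos=(-8,-9), heading=0, pen down
RT 90: heading 0 -> 270
RT 135: heading 270 -> 135
LT 45: heading 135 -> 180
RT 180: heading 180 -> 0
BK 14.2: (-8,-9) -> (-22.2,-9) [heading=0, draw]
BK 4.6: (-22.2,-9) -> (-26.8,-9) [heading=0, draw]
BK 6.5: (-26.8,-9) -> (-33.3,-9) [heading=0, draw]
PU: pen up
RT 45: heading 0 -> 315
FD 11.8: (-33.3,-9) -> (-24.956,-17.344) [heading=315, move]
Final: pos=(-24.956,-17.344), heading=315, 3 segment(s) drawn

Segment lengths:
  seg 1: (-8,-9) -> (-22.2,-9), length = 14.2
  seg 2: (-22.2,-9) -> (-26.8,-9), length = 4.6
  seg 3: (-26.8,-9) -> (-33.3,-9), length = 6.5
Total = 25.3

Answer: 25.3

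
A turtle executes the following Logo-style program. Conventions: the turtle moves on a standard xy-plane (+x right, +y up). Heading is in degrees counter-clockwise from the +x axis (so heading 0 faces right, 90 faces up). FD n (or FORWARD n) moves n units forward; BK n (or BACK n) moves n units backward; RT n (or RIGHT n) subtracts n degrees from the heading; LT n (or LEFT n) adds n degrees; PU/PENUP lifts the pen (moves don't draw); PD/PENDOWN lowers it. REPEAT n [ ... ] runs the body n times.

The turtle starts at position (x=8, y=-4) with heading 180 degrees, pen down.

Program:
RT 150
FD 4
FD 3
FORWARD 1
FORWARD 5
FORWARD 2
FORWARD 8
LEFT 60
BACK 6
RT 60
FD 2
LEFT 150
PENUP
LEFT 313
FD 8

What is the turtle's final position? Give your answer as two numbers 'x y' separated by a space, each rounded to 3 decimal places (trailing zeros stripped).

Answer: 24.195 8.351

Derivation:
Executing turtle program step by step:
Start: pos=(8,-4), heading=180, pen down
RT 150: heading 180 -> 30
FD 4: (8,-4) -> (11.464,-2) [heading=30, draw]
FD 3: (11.464,-2) -> (14.062,-0.5) [heading=30, draw]
FD 1: (14.062,-0.5) -> (14.928,0) [heading=30, draw]
FD 5: (14.928,0) -> (19.258,2.5) [heading=30, draw]
FD 2: (19.258,2.5) -> (20.99,3.5) [heading=30, draw]
FD 8: (20.99,3.5) -> (27.919,7.5) [heading=30, draw]
LT 60: heading 30 -> 90
BK 6: (27.919,7.5) -> (27.919,1.5) [heading=90, draw]
RT 60: heading 90 -> 30
FD 2: (27.919,1.5) -> (29.651,2.5) [heading=30, draw]
LT 150: heading 30 -> 180
PU: pen up
LT 313: heading 180 -> 133
FD 8: (29.651,2.5) -> (24.195,8.351) [heading=133, move]
Final: pos=(24.195,8.351), heading=133, 8 segment(s) drawn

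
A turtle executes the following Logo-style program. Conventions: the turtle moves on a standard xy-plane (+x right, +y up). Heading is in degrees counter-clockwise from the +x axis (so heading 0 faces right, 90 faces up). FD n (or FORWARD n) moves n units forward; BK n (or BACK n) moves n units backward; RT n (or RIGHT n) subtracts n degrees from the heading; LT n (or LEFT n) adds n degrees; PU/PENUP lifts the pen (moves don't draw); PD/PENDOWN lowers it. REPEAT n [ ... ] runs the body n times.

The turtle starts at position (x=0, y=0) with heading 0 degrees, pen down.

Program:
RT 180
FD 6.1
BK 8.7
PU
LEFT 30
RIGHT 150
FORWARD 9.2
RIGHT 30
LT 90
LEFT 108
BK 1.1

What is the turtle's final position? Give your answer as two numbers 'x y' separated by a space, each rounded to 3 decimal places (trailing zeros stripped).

Executing turtle program step by step:
Start: pos=(0,0), heading=0, pen down
RT 180: heading 0 -> 180
FD 6.1: (0,0) -> (-6.1,0) [heading=180, draw]
BK 8.7: (-6.1,0) -> (2.6,0) [heading=180, draw]
PU: pen up
LT 30: heading 180 -> 210
RT 150: heading 210 -> 60
FD 9.2: (2.6,0) -> (7.2,7.967) [heading=60, move]
RT 30: heading 60 -> 30
LT 90: heading 30 -> 120
LT 108: heading 120 -> 228
BK 1.1: (7.2,7.967) -> (7.936,8.785) [heading=228, move]
Final: pos=(7.936,8.785), heading=228, 2 segment(s) drawn

Answer: 7.936 8.785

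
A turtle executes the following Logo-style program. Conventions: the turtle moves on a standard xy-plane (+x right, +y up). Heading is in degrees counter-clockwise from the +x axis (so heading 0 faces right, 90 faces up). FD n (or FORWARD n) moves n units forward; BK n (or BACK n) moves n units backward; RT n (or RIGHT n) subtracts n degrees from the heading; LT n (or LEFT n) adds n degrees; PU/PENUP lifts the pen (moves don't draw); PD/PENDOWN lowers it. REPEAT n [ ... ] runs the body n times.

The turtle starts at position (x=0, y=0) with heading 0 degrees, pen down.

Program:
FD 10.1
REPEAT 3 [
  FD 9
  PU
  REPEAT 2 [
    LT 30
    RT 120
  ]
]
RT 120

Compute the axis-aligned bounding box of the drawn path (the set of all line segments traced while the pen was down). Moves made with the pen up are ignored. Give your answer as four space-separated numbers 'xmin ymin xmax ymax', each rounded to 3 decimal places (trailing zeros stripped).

Executing turtle program step by step:
Start: pos=(0,0), heading=0, pen down
FD 10.1: (0,0) -> (10.1,0) [heading=0, draw]
REPEAT 3 [
  -- iteration 1/3 --
  FD 9: (10.1,0) -> (19.1,0) [heading=0, draw]
  PU: pen up
  REPEAT 2 [
    -- iteration 1/2 --
    LT 30: heading 0 -> 30
    RT 120: heading 30 -> 270
    -- iteration 2/2 --
    LT 30: heading 270 -> 300
    RT 120: heading 300 -> 180
  ]
  -- iteration 2/3 --
  FD 9: (19.1,0) -> (10.1,0) [heading=180, move]
  PU: pen up
  REPEAT 2 [
    -- iteration 1/2 --
    LT 30: heading 180 -> 210
    RT 120: heading 210 -> 90
    -- iteration 2/2 --
    LT 30: heading 90 -> 120
    RT 120: heading 120 -> 0
  ]
  -- iteration 3/3 --
  FD 9: (10.1,0) -> (19.1,0) [heading=0, move]
  PU: pen up
  REPEAT 2 [
    -- iteration 1/2 --
    LT 30: heading 0 -> 30
    RT 120: heading 30 -> 270
    -- iteration 2/2 --
    LT 30: heading 270 -> 300
    RT 120: heading 300 -> 180
  ]
]
RT 120: heading 180 -> 60
Final: pos=(19.1,0), heading=60, 2 segment(s) drawn

Segment endpoints: x in {0, 10.1, 19.1}, y in {0}
xmin=0, ymin=0, xmax=19.1, ymax=0

Answer: 0 0 19.1 0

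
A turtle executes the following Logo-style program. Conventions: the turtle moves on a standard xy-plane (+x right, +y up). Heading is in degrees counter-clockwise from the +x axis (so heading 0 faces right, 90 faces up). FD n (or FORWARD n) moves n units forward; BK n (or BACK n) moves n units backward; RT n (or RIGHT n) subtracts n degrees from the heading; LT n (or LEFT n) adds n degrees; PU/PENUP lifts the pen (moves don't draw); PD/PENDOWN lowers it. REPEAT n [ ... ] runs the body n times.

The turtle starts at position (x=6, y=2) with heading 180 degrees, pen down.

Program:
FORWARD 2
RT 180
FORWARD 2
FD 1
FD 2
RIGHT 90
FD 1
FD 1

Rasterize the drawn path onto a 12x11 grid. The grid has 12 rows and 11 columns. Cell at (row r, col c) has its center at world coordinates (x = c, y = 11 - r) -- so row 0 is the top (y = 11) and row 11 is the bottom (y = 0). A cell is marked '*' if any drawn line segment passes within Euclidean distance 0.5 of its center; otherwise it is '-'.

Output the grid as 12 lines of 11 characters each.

Segment 0: (6,2) -> (4,2)
Segment 1: (4,2) -> (6,2)
Segment 2: (6,2) -> (7,2)
Segment 3: (7,2) -> (9,2)
Segment 4: (9,2) -> (9,1)
Segment 5: (9,1) -> (9,0)

Answer: -----------
-----------
-----------
-----------
-----------
-----------
-----------
-----------
-----------
----******-
---------*-
---------*-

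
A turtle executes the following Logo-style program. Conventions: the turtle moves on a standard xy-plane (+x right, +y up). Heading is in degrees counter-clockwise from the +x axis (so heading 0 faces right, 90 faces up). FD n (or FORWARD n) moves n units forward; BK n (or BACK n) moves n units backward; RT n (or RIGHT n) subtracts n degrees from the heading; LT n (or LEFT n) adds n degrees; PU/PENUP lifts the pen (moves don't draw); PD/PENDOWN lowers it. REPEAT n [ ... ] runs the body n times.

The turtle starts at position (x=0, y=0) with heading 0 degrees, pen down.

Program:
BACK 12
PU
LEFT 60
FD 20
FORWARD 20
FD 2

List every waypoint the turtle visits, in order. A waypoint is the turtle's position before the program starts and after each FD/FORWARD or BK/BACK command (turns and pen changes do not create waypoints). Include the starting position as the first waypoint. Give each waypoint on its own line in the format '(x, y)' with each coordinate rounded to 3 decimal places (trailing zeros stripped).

Executing turtle program step by step:
Start: pos=(0,0), heading=0, pen down
BK 12: (0,0) -> (-12,0) [heading=0, draw]
PU: pen up
LT 60: heading 0 -> 60
FD 20: (-12,0) -> (-2,17.321) [heading=60, move]
FD 20: (-2,17.321) -> (8,34.641) [heading=60, move]
FD 2: (8,34.641) -> (9,36.373) [heading=60, move]
Final: pos=(9,36.373), heading=60, 1 segment(s) drawn
Waypoints (5 total):
(0, 0)
(-12, 0)
(-2, 17.321)
(8, 34.641)
(9, 36.373)

Answer: (0, 0)
(-12, 0)
(-2, 17.321)
(8, 34.641)
(9, 36.373)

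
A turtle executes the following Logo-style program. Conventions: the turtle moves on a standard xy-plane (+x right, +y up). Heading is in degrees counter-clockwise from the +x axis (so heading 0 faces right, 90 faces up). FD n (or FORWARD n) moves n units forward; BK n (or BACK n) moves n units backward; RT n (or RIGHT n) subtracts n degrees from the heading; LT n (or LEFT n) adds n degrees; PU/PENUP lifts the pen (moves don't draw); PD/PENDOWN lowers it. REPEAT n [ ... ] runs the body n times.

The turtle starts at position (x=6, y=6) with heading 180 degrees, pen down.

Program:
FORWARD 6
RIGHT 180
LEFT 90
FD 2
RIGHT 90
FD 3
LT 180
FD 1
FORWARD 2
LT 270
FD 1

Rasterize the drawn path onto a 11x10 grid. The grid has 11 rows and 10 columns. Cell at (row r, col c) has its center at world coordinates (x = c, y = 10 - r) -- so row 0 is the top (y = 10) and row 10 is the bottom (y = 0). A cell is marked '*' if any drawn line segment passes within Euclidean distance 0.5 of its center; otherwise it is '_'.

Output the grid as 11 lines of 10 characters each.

Segment 0: (6,6) -> (0,6)
Segment 1: (0,6) -> (0,8)
Segment 2: (0,8) -> (3,8)
Segment 3: (3,8) -> (2,8)
Segment 4: (2,8) -> (0,8)
Segment 5: (0,8) -> (0,9)

Answer: __________
*_________
****______
*_________
*******___
__________
__________
__________
__________
__________
__________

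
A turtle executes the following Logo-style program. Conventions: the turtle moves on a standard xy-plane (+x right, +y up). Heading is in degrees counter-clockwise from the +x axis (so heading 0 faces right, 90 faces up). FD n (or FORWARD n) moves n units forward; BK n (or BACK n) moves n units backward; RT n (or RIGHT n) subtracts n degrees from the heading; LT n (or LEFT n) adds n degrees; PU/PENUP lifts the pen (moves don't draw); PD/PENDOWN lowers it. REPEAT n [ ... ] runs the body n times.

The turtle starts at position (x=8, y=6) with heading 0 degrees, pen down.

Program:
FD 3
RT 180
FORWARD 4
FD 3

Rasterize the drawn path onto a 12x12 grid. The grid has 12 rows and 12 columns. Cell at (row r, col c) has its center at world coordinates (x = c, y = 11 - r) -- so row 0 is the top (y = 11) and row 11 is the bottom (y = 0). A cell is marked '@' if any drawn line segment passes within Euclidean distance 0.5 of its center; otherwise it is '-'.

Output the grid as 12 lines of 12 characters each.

Segment 0: (8,6) -> (11,6)
Segment 1: (11,6) -> (7,6)
Segment 2: (7,6) -> (4,6)

Answer: ------------
------------
------------
------------
------------
----@@@@@@@@
------------
------------
------------
------------
------------
------------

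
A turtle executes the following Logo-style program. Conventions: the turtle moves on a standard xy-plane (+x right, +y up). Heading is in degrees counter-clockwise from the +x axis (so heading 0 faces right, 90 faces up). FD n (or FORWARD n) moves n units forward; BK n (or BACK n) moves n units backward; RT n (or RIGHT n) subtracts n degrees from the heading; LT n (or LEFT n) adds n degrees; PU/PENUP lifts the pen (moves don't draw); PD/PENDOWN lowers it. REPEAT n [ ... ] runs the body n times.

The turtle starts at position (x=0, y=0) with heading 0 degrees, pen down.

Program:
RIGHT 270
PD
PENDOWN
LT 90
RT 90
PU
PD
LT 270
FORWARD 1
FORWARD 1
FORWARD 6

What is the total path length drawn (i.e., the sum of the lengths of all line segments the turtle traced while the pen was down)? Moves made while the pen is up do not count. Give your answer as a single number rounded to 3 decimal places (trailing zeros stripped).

Answer: 8

Derivation:
Executing turtle program step by step:
Start: pos=(0,0), heading=0, pen down
RT 270: heading 0 -> 90
PD: pen down
PD: pen down
LT 90: heading 90 -> 180
RT 90: heading 180 -> 90
PU: pen up
PD: pen down
LT 270: heading 90 -> 0
FD 1: (0,0) -> (1,0) [heading=0, draw]
FD 1: (1,0) -> (2,0) [heading=0, draw]
FD 6: (2,0) -> (8,0) [heading=0, draw]
Final: pos=(8,0), heading=0, 3 segment(s) drawn

Segment lengths:
  seg 1: (0,0) -> (1,0), length = 1
  seg 2: (1,0) -> (2,0), length = 1
  seg 3: (2,0) -> (8,0), length = 6
Total = 8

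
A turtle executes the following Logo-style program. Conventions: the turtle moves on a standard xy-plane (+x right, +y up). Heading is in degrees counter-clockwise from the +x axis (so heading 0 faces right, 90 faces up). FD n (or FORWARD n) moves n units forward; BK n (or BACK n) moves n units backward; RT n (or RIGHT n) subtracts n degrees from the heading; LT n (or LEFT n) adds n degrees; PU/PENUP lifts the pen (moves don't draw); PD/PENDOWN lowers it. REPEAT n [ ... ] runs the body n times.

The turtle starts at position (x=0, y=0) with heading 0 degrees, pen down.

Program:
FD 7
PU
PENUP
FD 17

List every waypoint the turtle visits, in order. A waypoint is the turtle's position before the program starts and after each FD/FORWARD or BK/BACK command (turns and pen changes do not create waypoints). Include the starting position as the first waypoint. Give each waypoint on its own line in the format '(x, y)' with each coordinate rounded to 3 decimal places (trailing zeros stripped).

Executing turtle program step by step:
Start: pos=(0,0), heading=0, pen down
FD 7: (0,0) -> (7,0) [heading=0, draw]
PU: pen up
PU: pen up
FD 17: (7,0) -> (24,0) [heading=0, move]
Final: pos=(24,0), heading=0, 1 segment(s) drawn
Waypoints (3 total):
(0, 0)
(7, 0)
(24, 0)

Answer: (0, 0)
(7, 0)
(24, 0)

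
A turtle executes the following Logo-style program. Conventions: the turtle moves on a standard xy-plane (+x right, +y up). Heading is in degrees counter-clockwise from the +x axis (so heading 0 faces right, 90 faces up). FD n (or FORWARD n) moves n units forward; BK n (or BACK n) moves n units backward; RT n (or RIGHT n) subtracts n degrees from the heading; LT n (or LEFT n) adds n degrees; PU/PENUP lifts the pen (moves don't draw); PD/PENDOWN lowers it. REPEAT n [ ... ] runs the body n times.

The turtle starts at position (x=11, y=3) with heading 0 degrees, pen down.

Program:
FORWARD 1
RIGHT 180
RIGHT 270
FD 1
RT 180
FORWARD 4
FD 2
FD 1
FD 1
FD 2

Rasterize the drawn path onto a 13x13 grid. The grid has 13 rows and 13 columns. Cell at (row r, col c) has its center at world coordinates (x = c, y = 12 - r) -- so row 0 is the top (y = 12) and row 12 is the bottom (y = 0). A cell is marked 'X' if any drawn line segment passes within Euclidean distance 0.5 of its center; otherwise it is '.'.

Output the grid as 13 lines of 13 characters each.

Answer: ............X
............X
............X
............X
............X
............X
............X
............X
............X
...........XX
............X
.............
.............

Derivation:
Segment 0: (11,3) -> (12,3)
Segment 1: (12,3) -> (12,2)
Segment 2: (12,2) -> (12,6)
Segment 3: (12,6) -> (12,8)
Segment 4: (12,8) -> (12,9)
Segment 5: (12,9) -> (12,10)
Segment 6: (12,10) -> (12,12)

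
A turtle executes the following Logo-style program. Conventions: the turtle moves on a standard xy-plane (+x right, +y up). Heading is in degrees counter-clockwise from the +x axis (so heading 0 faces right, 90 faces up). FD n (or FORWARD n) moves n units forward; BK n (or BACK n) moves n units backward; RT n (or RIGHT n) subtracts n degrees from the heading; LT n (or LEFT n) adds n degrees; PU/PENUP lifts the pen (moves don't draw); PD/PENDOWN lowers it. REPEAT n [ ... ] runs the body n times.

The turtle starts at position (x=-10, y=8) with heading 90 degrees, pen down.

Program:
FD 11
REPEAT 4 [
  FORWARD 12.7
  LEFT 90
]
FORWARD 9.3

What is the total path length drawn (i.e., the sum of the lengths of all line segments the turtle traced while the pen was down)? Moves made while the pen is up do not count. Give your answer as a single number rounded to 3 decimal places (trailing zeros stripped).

Answer: 71.1

Derivation:
Executing turtle program step by step:
Start: pos=(-10,8), heading=90, pen down
FD 11: (-10,8) -> (-10,19) [heading=90, draw]
REPEAT 4 [
  -- iteration 1/4 --
  FD 12.7: (-10,19) -> (-10,31.7) [heading=90, draw]
  LT 90: heading 90 -> 180
  -- iteration 2/4 --
  FD 12.7: (-10,31.7) -> (-22.7,31.7) [heading=180, draw]
  LT 90: heading 180 -> 270
  -- iteration 3/4 --
  FD 12.7: (-22.7,31.7) -> (-22.7,19) [heading=270, draw]
  LT 90: heading 270 -> 0
  -- iteration 4/4 --
  FD 12.7: (-22.7,19) -> (-10,19) [heading=0, draw]
  LT 90: heading 0 -> 90
]
FD 9.3: (-10,19) -> (-10,28.3) [heading=90, draw]
Final: pos=(-10,28.3), heading=90, 6 segment(s) drawn

Segment lengths:
  seg 1: (-10,8) -> (-10,19), length = 11
  seg 2: (-10,19) -> (-10,31.7), length = 12.7
  seg 3: (-10,31.7) -> (-22.7,31.7), length = 12.7
  seg 4: (-22.7,31.7) -> (-22.7,19), length = 12.7
  seg 5: (-22.7,19) -> (-10,19), length = 12.7
  seg 6: (-10,19) -> (-10,28.3), length = 9.3
Total = 71.1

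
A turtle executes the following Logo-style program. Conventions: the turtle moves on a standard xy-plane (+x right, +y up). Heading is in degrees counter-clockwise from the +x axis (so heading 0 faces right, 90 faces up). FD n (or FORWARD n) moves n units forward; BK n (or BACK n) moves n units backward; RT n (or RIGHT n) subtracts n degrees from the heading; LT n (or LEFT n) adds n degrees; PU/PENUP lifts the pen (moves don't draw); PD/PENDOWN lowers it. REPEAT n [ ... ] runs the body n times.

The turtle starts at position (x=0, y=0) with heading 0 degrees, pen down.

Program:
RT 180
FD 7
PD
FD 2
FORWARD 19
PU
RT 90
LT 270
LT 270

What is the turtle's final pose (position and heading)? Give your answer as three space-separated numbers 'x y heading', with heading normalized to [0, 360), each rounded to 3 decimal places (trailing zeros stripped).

Executing turtle program step by step:
Start: pos=(0,0), heading=0, pen down
RT 180: heading 0 -> 180
FD 7: (0,0) -> (-7,0) [heading=180, draw]
PD: pen down
FD 2: (-7,0) -> (-9,0) [heading=180, draw]
FD 19: (-9,0) -> (-28,0) [heading=180, draw]
PU: pen up
RT 90: heading 180 -> 90
LT 270: heading 90 -> 0
LT 270: heading 0 -> 270
Final: pos=(-28,0), heading=270, 3 segment(s) drawn

Answer: -28 0 270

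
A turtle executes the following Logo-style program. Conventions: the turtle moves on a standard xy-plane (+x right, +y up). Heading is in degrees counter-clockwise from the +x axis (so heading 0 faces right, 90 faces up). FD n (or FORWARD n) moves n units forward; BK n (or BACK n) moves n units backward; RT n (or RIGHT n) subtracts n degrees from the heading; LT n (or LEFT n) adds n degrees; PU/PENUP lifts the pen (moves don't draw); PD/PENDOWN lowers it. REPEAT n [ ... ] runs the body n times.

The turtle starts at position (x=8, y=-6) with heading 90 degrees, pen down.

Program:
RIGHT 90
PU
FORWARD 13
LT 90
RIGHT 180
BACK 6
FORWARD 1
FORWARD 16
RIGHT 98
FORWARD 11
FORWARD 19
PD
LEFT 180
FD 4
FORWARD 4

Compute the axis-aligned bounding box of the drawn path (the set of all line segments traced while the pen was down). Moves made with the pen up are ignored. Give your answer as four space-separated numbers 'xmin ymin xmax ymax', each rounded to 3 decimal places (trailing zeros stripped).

Answer: -8.708 -13.938 -0.786 -12.825

Derivation:
Executing turtle program step by step:
Start: pos=(8,-6), heading=90, pen down
RT 90: heading 90 -> 0
PU: pen up
FD 13: (8,-6) -> (21,-6) [heading=0, move]
LT 90: heading 0 -> 90
RT 180: heading 90 -> 270
BK 6: (21,-6) -> (21,0) [heading=270, move]
FD 1: (21,0) -> (21,-1) [heading=270, move]
FD 16: (21,-1) -> (21,-17) [heading=270, move]
RT 98: heading 270 -> 172
FD 11: (21,-17) -> (10.107,-15.469) [heading=172, move]
FD 19: (10.107,-15.469) -> (-8.708,-12.825) [heading=172, move]
PD: pen down
LT 180: heading 172 -> 352
FD 4: (-8.708,-12.825) -> (-4.747,-13.381) [heading=352, draw]
FD 4: (-4.747,-13.381) -> (-0.786,-13.938) [heading=352, draw]
Final: pos=(-0.786,-13.938), heading=352, 2 segment(s) drawn

Segment endpoints: x in {-8.708, -4.747, -0.786}, y in {-13.938, -13.381, -12.825}
xmin=-8.708, ymin=-13.938, xmax=-0.786, ymax=-12.825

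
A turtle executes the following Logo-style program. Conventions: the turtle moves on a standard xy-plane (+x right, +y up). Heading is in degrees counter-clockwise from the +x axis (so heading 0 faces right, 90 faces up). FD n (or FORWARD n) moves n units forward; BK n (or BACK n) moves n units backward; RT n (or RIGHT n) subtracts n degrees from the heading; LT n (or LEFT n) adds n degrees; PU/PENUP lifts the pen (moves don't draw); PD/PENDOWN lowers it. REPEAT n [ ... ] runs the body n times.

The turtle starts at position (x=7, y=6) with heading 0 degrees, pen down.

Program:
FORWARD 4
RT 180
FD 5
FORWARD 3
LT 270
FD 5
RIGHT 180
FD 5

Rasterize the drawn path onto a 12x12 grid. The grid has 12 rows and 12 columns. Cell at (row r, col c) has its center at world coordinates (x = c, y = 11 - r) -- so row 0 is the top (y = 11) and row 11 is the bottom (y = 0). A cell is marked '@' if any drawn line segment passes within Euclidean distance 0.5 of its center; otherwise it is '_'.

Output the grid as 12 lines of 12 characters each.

Answer: ___@________
___@________
___@________
___@________
___@________
___@@@@@@@@@
____________
____________
____________
____________
____________
____________

Derivation:
Segment 0: (7,6) -> (11,6)
Segment 1: (11,6) -> (6,6)
Segment 2: (6,6) -> (3,6)
Segment 3: (3,6) -> (3,11)
Segment 4: (3,11) -> (3,6)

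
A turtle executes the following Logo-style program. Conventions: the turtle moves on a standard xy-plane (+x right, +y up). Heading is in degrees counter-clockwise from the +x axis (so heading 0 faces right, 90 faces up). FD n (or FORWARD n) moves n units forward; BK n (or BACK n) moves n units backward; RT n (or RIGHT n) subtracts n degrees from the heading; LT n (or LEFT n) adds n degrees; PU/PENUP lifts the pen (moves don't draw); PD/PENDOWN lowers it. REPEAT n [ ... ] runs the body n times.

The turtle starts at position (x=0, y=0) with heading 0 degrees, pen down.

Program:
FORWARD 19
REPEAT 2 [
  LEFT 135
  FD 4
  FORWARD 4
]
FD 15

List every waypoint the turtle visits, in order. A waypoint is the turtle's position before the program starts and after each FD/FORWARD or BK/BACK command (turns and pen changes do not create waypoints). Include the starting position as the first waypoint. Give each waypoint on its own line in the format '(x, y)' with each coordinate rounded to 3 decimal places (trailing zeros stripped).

Executing turtle program step by step:
Start: pos=(0,0), heading=0, pen down
FD 19: (0,0) -> (19,0) [heading=0, draw]
REPEAT 2 [
  -- iteration 1/2 --
  LT 135: heading 0 -> 135
  FD 4: (19,0) -> (16.172,2.828) [heading=135, draw]
  FD 4: (16.172,2.828) -> (13.343,5.657) [heading=135, draw]
  -- iteration 2/2 --
  LT 135: heading 135 -> 270
  FD 4: (13.343,5.657) -> (13.343,1.657) [heading=270, draw]
  FD 4: (13.343,1.657) -> (13.343,-2.343) [heading=270, draw]
]
FD 15: (13.343,-2.343) -> (13.343,-17.343) [heading=270, draw]
Final: pos=(13.343,-17.343), heading=270, 6 segment(s) drawn
Waypoints (7 total):
(0, 0)
(19, 0)
(16.172, 2.828)
(13.343, 5.657)
(13.343, 1.657)
(13.343, -2.343)
(13.343, -17.343)

Answer: (0, 0)
(19, 0)
(16.172, 2.828)
(13.343, 5.657)
(13.343, 1.657)
(13.343, -2.343)
(13.343, -17.343)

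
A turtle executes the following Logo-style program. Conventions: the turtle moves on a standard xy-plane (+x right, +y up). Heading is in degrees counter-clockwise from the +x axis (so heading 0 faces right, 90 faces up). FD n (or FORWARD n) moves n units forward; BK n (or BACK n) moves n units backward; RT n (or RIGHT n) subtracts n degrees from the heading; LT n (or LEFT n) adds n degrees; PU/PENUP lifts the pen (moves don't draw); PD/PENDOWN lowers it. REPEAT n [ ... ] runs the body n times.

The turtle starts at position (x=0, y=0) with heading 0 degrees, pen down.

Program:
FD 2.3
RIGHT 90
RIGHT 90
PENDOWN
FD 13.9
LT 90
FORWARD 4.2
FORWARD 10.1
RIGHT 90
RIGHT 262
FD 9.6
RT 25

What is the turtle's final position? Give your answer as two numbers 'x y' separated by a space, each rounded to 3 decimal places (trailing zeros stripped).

Executing turtle program step by step:
Start: pos=(0,0), heading=0, pen down
FD 2.3: (0,0) -> (2.3,0) [heading=0, draw]
RT 90: heading 0 -> 270
RT 90: heading 270 -> 180
PD: pen down
FD 13.9: (2.3,0) -> (-11.6,0) [heading=180, draw]
LT 90: heading 180 -> 270
FD 4.2: (-11.6,0) -> (-11.6,-4.2) [heading=270, draw]
FD 10.1: (-11.6,-4.2) -> (-11.6,-14.3) [heading=270, draw]
RT 90: heading 270 -> 180
RT 262: heading 180 -> 278
FD 9.6: (-11.6,-14.3) -> (-10.264,-23.807) [heading=278, draw]
RT 25: heading 278 -> 253
Final: pos=(-10.264,-23.807), heading=253, 5 segment(s) drawn

Answer: -10.264 -23.807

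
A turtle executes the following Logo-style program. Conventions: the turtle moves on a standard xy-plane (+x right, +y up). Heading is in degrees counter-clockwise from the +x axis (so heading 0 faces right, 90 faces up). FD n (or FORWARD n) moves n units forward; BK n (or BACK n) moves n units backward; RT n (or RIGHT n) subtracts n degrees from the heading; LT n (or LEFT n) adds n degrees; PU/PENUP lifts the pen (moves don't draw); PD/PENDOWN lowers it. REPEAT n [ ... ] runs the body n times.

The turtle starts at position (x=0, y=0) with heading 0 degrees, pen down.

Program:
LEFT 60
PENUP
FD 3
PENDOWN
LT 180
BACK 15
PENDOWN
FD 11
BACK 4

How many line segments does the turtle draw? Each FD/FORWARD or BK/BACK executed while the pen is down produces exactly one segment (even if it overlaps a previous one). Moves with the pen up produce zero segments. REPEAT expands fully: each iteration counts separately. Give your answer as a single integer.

Answer: 3

Derivation:
Executing turtle program step by step:
Start: pos=(0,0), heading=0, pen down
LT 60: heading 0 -> 60
PU: pen up
FD 3: (0,0) -> (1.5,2.598) [heading=60, move]
PD: pen down
LT 180: heading 60 -> 240
BK 15: (1.5,2.598) -> (9,15.588) [heading=240, draw]
PD: pen down
FD 11: (9,15.588) -> (3.5,6.062) [heading=240, draw]
BK 4: (3.5,6.062) -> (5.5,9.526) [heading=240, draw]
Final: pos=(5.5,9.526), heading=240, 3 segment(s) drawn
Segments drawn: 3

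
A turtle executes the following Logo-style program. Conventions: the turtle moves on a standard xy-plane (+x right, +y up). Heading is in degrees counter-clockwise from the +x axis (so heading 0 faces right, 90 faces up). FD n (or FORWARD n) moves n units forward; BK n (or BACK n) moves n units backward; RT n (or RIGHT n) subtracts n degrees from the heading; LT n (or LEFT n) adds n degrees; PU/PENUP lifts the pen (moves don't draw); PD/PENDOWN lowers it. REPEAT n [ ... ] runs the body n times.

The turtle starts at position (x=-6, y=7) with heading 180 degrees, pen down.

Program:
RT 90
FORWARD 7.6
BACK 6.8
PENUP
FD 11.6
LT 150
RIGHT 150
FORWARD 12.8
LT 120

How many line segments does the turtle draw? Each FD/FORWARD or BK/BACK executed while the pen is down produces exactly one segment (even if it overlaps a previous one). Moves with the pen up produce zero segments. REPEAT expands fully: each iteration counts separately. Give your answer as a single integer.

Answer: 2

Derivation:
Executing turtle program step by step:
Start: pos=(-6,7), heading=180, pen down
RT 90: heading 180 -> 90
FD 7.6: (-6,7) -> (-6,14.6) [heading=90, draw]
BK 6.8: (-6,14.6) -> (-6,7.8) [heading=90, draw]
PU: pen up
FD 11.6: (-6,7.8) -> (-6,19.4) [heading=90, move]
LT 150: heading 90 -> 240
RT 150: heading 240 -> 90
FD 12.8: (-6,19.4) -> (-6,32.2) [heading=90, move]
LT 120: heading 90 -> 210
Final: pos=(-6,32.2), heading=210, 2 segment(s) drawn
Segments drawn: 2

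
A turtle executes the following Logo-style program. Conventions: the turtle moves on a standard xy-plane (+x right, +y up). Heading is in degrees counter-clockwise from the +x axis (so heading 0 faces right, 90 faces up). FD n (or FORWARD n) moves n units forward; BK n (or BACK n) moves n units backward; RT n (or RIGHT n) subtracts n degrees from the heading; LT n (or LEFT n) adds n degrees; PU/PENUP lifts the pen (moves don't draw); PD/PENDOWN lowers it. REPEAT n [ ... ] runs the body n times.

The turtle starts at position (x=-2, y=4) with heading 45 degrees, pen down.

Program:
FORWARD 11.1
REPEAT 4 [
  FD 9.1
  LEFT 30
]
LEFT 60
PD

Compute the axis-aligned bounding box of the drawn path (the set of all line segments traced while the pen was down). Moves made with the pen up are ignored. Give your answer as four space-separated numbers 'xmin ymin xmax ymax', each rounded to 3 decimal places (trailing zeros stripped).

Executing turtle program step by step:
Start: pos=(-2,4), heading=45, pen down
FD 11.1: (-2,4) -> (5.849,11.849) [heading=45, draw]
REPEAT 4 [
  -- iteration 1/4 --
  FD 9.1: (5.849,11.849) -> (12.284,18.284) [heading=45, draw]
  LT 30: heading 45 -> 75
  -- iteration 2/4 --
  FD 9.1: (12.284,18.284) -> (14.639,27.073) [heading=75, draw]
  LT 30: heading 75 -> 105
  -- iteration 3/4 --
  FD 9.1: (14.639,27.073) -> (12.284,35.863) [heading=105, draw]
  LT 30: heading 105 -> 135
  -- iteration 4/4 --
  FD 9.1: (12.284,35.863) -> (5.849,42.298) [heading=135, draw]
  LT 30: heading 135 -> 165
]
LT 60: heading 165 -> 225
PD: pen down
Final: pos=(5.849,42.298), heading=225, 5 segment(s) drawn

Segment endpoints: x in {-2, 5.849, 5.849, 12.284, 14.639}, y in {4, 11.849, 18.284, 27.073, 35.863, 42.298}
xmin=-2, ymin=4, xmax=14.639, ymax=42.298

Answer: -2 4 14.639 42.298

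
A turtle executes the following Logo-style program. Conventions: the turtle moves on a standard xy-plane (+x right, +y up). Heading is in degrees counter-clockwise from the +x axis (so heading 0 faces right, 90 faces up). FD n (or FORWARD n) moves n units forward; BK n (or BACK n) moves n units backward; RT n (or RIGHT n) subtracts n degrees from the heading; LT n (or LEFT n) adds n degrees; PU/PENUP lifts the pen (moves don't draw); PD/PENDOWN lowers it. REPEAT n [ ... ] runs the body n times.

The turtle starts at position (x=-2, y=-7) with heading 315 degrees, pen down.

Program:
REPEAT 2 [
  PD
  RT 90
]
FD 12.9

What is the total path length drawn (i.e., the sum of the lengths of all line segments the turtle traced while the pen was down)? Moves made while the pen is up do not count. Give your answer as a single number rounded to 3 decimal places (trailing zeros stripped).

Executing turtle program step by step:
Start: pos=(-2,-7), heading=315, pen down
REPEAT 2 [
  -- iteration 1/2 --
  PD: pen down
  RT 90: heading 315 -> 225
  -- iteration 2/2 --
  PD: pen down
  RT 90: heading 225 -> 135
]
FD 12.9: (-2,-7) -> (-11.122,2.122) [heading=135, draw]
Final: pos=(-11.122,2.122), heading=135, 1 segment(s) drawn

Segment lengths:
  seg 1: (-2,-7) -> (-11.122,2.122), length = 12.9
Total = 12.9

Answer: 12.9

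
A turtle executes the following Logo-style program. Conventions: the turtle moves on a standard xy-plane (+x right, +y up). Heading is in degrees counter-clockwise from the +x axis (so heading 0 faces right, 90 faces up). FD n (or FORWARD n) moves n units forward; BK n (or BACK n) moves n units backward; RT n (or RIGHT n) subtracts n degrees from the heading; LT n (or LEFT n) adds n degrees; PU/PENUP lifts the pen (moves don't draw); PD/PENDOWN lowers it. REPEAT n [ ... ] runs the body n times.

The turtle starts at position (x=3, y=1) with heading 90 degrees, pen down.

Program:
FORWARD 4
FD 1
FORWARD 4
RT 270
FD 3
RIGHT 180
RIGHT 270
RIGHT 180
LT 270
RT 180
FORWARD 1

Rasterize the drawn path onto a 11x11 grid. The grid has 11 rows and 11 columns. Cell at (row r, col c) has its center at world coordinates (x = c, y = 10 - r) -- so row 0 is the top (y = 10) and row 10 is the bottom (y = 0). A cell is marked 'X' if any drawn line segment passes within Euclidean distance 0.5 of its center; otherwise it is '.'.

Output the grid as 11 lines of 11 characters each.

Segment 0: (3,1) -> (3,5)
Segment 1: (3,5) -> (3,6)
Segment 2: (3,6) -> (3,10)
Segment 3: (3,10) -> (0,10)
Segment 4: (0,10) -> (1,10)

Answer: XXXX.......
...X.......
...X.......
...X.......
...X.......
...X.......
...X.......
...X.......
...X.......
...X.......
...........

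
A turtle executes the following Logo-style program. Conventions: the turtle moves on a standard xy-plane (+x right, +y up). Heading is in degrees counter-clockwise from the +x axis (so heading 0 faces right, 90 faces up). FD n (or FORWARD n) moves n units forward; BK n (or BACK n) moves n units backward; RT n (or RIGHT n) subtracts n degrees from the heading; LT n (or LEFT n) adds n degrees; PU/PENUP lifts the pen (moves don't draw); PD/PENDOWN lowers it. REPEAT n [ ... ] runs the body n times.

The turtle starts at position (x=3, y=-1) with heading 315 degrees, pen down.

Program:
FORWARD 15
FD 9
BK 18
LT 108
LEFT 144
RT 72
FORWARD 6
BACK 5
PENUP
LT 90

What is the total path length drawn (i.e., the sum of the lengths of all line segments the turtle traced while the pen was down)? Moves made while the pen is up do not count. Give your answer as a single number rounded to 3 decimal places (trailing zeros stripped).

Answer: 53

Derivation:
Executing turtle program step by step:
Start: pos=(3,-1), heading=315, pen down
FD 15: (3,-1) -> (13.607,-11.607) [heading=315, draw]
FD 9: (13.607,-11.607) -> (19.971,-17.971) [heading=315, draw]
BK 18: (19.971,-17.971) -> (7.243,-5.243) [heading=315, draw]
LT 108: heading 315 -> 63
LT 144: heading 63 -> 207
RT 72: heading 207 -> 135
FD 6: (7.243,-5.243) -> (3,-1) [heading=135, draw]
BK 5: (3,-1) -> (6.536,-4.536) [heading=135, draw]
PU: pen up
LT 90: heading 135 -> 225
Final: pos=(6.536,-4.536), heading=225, 5 segment(s) drawn

Segment lengths:
  seg 1: (3,-1) -> (13.607,-11.607), length = 15
  seg 2: (13.607,-11.607) -> (19.971,-17.971), length = 9
  seg 3: (19.971,-17.971) -> (7.243,-5.243), length = 18
  seg 4: (7.243,-5.243) -> (3,-1), length = 6
  seg 5: (3,-1) -> (6.536,-4.536), length = 5
Total = 53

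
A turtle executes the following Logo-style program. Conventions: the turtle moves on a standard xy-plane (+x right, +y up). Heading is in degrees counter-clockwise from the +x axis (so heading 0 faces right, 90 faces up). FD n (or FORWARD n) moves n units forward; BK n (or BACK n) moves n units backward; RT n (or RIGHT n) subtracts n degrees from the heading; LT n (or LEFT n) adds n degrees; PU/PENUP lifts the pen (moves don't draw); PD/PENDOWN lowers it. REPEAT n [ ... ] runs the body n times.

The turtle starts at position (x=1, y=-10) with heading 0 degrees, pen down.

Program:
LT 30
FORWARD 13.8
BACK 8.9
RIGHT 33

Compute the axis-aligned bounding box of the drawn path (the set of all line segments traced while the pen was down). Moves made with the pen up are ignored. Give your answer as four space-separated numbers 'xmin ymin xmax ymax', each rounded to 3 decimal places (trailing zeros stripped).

Executing turtle program step by step:
Start: pos=(1,-10), heading=0, pen down
LT 30: heading 0 -> 30
FD 13.8: (1,-10) -> (12.951,-3.1) [heading=30, draw]
BK 8.9: (12.951,-3.1) -> (5.244,-7.55) [heading=30, draw]
RT 33: heading 30 -> 357
Final: pos=(5.244,-7.55), heading=357, 2 segment(s) drawn

Segment endpoints: x in {1, 5.244, 12.951}, y in {-10, -7.55, -3.1}
xmin=1, ymin=-10, xmax=12.951, ymax=-3.1

Answer: 1 -10 12.951 -3.1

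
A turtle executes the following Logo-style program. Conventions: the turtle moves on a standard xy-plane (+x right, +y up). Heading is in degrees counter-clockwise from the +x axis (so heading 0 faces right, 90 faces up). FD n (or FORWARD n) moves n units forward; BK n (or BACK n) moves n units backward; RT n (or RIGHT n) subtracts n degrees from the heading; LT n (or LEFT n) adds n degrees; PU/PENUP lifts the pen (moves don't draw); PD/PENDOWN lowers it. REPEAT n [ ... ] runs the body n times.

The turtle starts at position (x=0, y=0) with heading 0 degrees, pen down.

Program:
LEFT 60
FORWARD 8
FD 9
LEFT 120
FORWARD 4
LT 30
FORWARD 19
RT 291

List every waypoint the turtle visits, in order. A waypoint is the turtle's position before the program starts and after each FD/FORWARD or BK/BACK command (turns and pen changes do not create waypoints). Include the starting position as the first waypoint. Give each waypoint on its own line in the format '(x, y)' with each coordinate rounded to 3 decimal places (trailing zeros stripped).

Answer: (0, 0)
(4, 6.928)
(8.5, 14.722)
(4.5, 14.722)
(-11.954, 5.222)

Derivation:
Executing turtle program step by step:
Start: pos=(0,0), heading=0, pen down
LT 60: heading 0 -> 60
FD 8: (0,0) -> (4,6.928) [heading=60, draw]
FD 9: (4,6.928) -> (8.5,14.722) [heading=60, draw]
LT 120: heading 60 -> 180
FD 4: (8.5,14.722) -> (4.5,14.722) [heading=180, draw]
LT 30: heading 180 -> 210
FD 19: (4.5,14.722) -> (-11.954,5.222) [heading=210, draw]
RT 291: heading 210 -> 279
Final: pos=(-11.954,5.222), heading=279, 4 segment(s) drawn
Waypoints (5 total):
(0, 0)
(4, 6.928)
(8.5, 14.722)
(4.5, 14.722)
(-11.954, 5.222)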